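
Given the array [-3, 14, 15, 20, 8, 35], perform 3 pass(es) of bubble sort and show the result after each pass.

After pass 1: [-3, 14, 15, 8, 20, 35] (1 swaps)
After pass 2: [-3, 14, 8, 15, 20, 35] (1 swaps)
After pass 3: [-3, 8, 14, 15, 20, 35] (1 swaps)
Total swaps: 3


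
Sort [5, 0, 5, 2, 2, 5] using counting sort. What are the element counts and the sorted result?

Count array: [1, 0, 2, 0, 0, 3]
(count[i] = number of elements equal to i)
Cumulative count: [1, 1, 3, 3, 3, 6]
Sorted: [0, 2, 2, 5, 5, 5]


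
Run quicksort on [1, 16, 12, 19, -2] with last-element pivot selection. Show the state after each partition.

Partition 1: pivot=-2 at index 0 -> [-2, 16, 12, 19, 1]
Partition 2: pivot=1 at index 1 -> [-2, 1, 12, 19, 16]
Partition 3: pivot=16 at index 3 -> [-2, 1, 12, 16, 19]


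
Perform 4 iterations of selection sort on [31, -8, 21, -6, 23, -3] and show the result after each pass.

Pass 1: Select minimum -8 at index 1, swap -> [-8, 31, 21, -6, 23, -3]
Pass 2: Select minimum -6 at index 3, swap -> [-8, -6, 21, 31, 23, -3]
Pass 3: Select minimum -3 at index 5, swap -> [-8, -6, -3, 31, 23, 21]
Pass 4: Select minimum 21 at index 5, swap -> [-8, -6, -3, 21, 23, 31]


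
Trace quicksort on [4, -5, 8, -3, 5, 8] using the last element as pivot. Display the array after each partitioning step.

Partition 1: pivot=8 at index 5 -> [4, -5, 8, -3, 5, 8]
Partition 2: pivot=5 at index 3 -> [4, -5, -3, 5, 8, 8]
Partition 3: pivot=-3 at index 1 -> [-5, -3, 4, 5, 8, 8]


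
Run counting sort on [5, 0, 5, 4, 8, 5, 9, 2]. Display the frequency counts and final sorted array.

Count array: [1, 0, 1, 0, 1, 3, 0, 0, 1, 1]
(count[i] = number of elements equal to i)
Cumulative count: [1, 1, 2, 2, 3, 6, 6, 6, 7, 8]
Sorted: [0, 2, 4, 5, 5, 5, 8, 9]


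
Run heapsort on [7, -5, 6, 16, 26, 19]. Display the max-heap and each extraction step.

Build heap: [26, 16, 19, 7, -5, 6]
Extract 26: [19, 16, 6, 7, -5, 26]
Extract 19: [16, 7, 6, -5, 19, 26]
Extract 16: [7, -5, 6, 16, 19, 26]
Extract 7: [6, -5, 7, 16, 19, 26]
Extract 6: [-5, 6, 7, 16, 19, 26]


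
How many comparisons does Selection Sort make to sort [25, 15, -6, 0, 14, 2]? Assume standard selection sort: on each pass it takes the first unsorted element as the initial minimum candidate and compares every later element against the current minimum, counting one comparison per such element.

Pass 1: scan indices 1..5 for the minimum = 5 comparison(s); min is -6, place at index 0 -> [-6, 15, 25, 0, 14, 2]
Pass 2: scan indices 2..5 for the minimum = 4 comparison(s); min is 0, place at index 1 -> [-6, 0, 25, 15, 14, 2]
Pass 3: scan indices 3..5 for the minimum = 3 comparison(s); min is 2, place at index 2 -> [-6, 0, 2, 15, 14, 25]
Pass 4: scan indices 4..5 for the minimum = 2 comparison(s); min is 14, place at index 3 -> [-6, 0, 2, 14, 15, 25]
Pass 5: scan indices 5..5 for the minimum = 1 comparison(s); min is 15, place at index 4 -> [-6, 0, 2, 14, 15, 25]
Selection sort always scans the whole unsorted suffix, so the count is (n-1) + (n-2) + ... + 1 = n(n-1)/2 = 6*5/2 = 15 regardless of the input order.
Total comparisons: 5 + 4 + 3 + 2 + 1 = 15


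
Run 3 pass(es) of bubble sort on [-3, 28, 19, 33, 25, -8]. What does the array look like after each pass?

After pass 1: [-3, 19, 28, 25, -8, 33] (3 swaps)
After pass 2: [-3, 19, 25, -8, 28, 33] (2 swaps)
After pass 3: [-3, 19, -8, 25, 28, 33] (1 swaps)
Total swaps: 6


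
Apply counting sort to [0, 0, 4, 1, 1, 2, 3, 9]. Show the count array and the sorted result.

Count array: [2, 2, 1, 1, 1, 0, 0, 0, 0, 1]
(count[i] = number of elements equal to i)
Cumulative count: [2, 4, 5, 6, 7, 7, 7, 7, 7, 8]
Sorted: [0, 0, 1, 1, 2, 3, 4, 9]


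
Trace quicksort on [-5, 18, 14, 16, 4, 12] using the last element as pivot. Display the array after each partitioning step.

Partition 1: pivot=12 at index 2 -> [-5, 4, 12, 16, 18, 14]
Partition 2: pivot=4 at index 1 -> [-5, 4, 12, 16, 18, 14]
Partition 3: pivot=14 at index 3 -> [-5, 4, 12, 14, 18, 16]
Partition 4: pivot=16 at index 4 -> [-5, 4, 12, 14, 16, 18]


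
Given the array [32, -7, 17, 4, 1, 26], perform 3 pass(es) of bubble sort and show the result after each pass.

After pass 1: [-7, 17, 4, 1, 26, 32] (5 swaps)
After pass 2: [-7, 4, 1, 17, 26, 32] (2 swaps)
After pass 3: [-7, 1, 4, 17, 26, 32] (1 swaps)
Total swaps: 8


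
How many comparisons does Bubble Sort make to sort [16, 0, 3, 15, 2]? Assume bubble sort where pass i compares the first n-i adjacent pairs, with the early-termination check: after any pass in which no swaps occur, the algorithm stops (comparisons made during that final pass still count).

Pass 1: compare adjacent pairs (0,1)..(3,4) = 4 comparison(s), 4 swap(s) -> [0, 3, 15, 2, 16]
Pass 2: compare adjacent pairs (0,1)..(2,3) = 3 comparison(s), 1 swap(s) -> [0, 3, 2, 15, 16]
Pass 3: compare adjacent pairs (0,1)..(1,2) = 2 comparison(s), 1 swap(s) -> [0, 2, 3, 15, 16]
Pass 4: compare adjacent pairs (0,1)..(0,1) = 1 comparison(s), 0 swap(s) -> [0, 2, 3, 15, 16]
No swaps in this pass, so bubble sort stops here.
Total comparisons: 4 + 3 + 2 + 1 = 10


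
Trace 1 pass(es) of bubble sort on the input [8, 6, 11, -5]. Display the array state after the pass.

After pass 1: [6, 8, -5, 11] (2 swaps)
Total swaps: 2


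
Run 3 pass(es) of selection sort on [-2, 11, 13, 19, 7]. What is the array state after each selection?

Pass 1: Select minimum -2 at index 0, swap -> [-2, 11, 13, 19, 7]
Pass 2: Select minimum 7 at index 4, swap -> [-2, 7, 13, 19, 11]
Pass 3: Select minimum 11 at index 4, swap -> [-2, 7, 11, 19, 13]


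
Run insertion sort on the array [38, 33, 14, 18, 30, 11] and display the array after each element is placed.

First element 38 is already 'sorted'
Insert 33: shifted 1 elements -> [33, 38, 14, 18, 30, 11]
Insert 14: shifted 2 elements -> [14, 33, 38, 18, 30, 11]
Insert 18: shifted 2 elements -> [14, 18, 33, 38, 30, 11]
Insert 30: shifted 2 elements -> [14, 18, 30, 33, 38, 11]
Insert 11: shifted 5 elements -> [11, 14, 18, 30, 33, 38]


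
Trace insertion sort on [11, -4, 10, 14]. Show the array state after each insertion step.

First element 11 is already 'sorted'
Insert -4: shifted 1 elements -> [-4, 11, 10, 14]
Insert 10: shifted 1 elements -> [-4, 10, 11, 14]
Insert 14: shifted 0 elements -> [-4, 10, 11, 14]


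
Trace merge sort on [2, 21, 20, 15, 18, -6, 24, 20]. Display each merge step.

Divide and conquer:
  Merge [2] + [21] -> [2, 21]
  Merge [20] + [15] -> [15, 20]
  Merge [2, 21] + [15, 20] -> [2, 15, 20, 21]
  Merge [18] + [-6] -> [-6, 18]
  Merge [24] + [20] -> [20, 24]
  Merge [-6, 18] + [20, 24] -> [-6, 18, 20, 24]
  Merge [2, 15, 20, 21] + [-6, 18, 20, 24] -> [-6, 2, 15, 18, 20, 20, 21, 24]


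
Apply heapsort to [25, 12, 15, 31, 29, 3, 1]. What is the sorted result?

Build heap: [31, 29, 15, 12, 25, 3, 1]
Extract 31: [29, 25, 15, 12, 1, 3, 31]
Extract 29: [25, 12, 15, 3, 1, 29, 31]
Extract 25: [15, 12, 1, 3, 25, 29, 31]
Extract 15: [12, 3, 1, 15, 25, 29, 31]
Extract 12: [3, 1, 12, 15, 25, 29, 31]
Extract 3: [1, 3, 12, 15, 25, 29, 31]


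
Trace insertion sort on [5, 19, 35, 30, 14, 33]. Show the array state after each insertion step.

First element 5 is already 'sorted'
Insert 19: shifted 0 elements -> [5, 19, 35, 30, 14, 33]
Insert 35: shifted 0 elements -> [5, 19, 35, 30, 14, 33]
Insert 30: shifted 1 elements -> [5, 19, 30, 35, 14, 33]
Insert 14: shifted 3 elements -> [5, 14, 19, 30, 35, 33]
Insert 33: shifted 1 elements -> [5, 14, 19, 30, 33, 35]


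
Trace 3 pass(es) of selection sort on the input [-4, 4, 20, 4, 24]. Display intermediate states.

Pass 1: Select minimum -4 at index 0, swap -> [-4, 4, 20, 4, 24]
Pass 2: Select minimum 4 at index 1, swap -> [-4, 4, 20, 4, 24]
Pass 3: Select minimum 4 at index 3, swap -> [-4, 4, 4, 20, 24]


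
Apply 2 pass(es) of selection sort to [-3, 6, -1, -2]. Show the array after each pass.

Pass 1: Select minimum -3 at index 0, swap -> [-3, 6, -1, -2]
Pass 2: Select minimum -2 at index 3, swap -> [-3, -2, -1, 6]


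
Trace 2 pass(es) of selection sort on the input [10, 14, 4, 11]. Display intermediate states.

Pass 1: Select minimum 4 at index 2, swap -> [4, 14, 10, 11]
Pass 2: Select minimum 10 at index 2, swap -> [4, 10, 14, 11]


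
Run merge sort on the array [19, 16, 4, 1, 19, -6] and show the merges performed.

Divide and conquer:
  Merge [16] + [4] -> [4, 16]
  Merge [19] + [4, 16] -> [4, 16, 19]
  Merge [19] + [-6] -> [-6, 19]
  Merge [1] + [-6, 19] -> [-6, 1, 19]
  Merge [4, 16, 19] + [-6, 1, 19] -> [-6, 1, 4, 16, 19, 19]


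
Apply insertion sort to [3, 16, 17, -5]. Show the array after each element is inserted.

First element 3 is already 'sorted'
Insert 16: shifted 0 elements -> [3, 16, 17, -5]
Insert 17: shifted 0 elements -> [3, 16, 17, -5]
Insert -5: shifted 3 elements -> [-5, 3, 16, 17]


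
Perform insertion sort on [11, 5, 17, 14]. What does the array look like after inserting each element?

First element 11 is already 'sorted'
Insert 5: shifted 1 elements -> [5, 11, 17, 14]
Insert 17: shifted 0 elements -> [5, 11, 17, 14]
Insert 14: shifted 1 elements -> [5, 11, 14, 17]


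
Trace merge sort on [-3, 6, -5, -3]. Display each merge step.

Divide and conquer:
  Merge [-3] + [6] -> [-3, 6]
  Merge [-5] + [-3] -> [-5, -3]
  Merge [-3, 6] + [-5, -3] -> [-5, -3, -3, 6]


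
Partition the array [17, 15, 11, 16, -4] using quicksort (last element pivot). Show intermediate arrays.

Partition 1: pivot=-4 at index 0 -> [-4, 15, 11, 16, 17]
Partition 2: pivot=17 at index 4 -> [-4, 15, 11, 16, 17]
Partition 3: pivot=16 at index 3 -> [-4, 15, 11, 16, 17]
Partition 4: pivot=11 at index 1 -> [-4, 11, 15, 16, 17]


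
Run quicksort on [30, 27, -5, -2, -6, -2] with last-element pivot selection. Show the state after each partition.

Partition 1: pivot=-2 at index 3 -> [-5, -2, -6, -2, 30, 27]
Partition 2: pivot=-6 at index 0 -> [-6, -2, -5, -2, 30, 27]
Partition 3: pivot=-5 at index 1 -> [-6, -5, -2, -2, 30, 27]
Partition 4: pivot=27 at index 4 -> [-6, -5, -2, -2, 27, 30]


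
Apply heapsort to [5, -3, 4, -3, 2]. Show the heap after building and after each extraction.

Build heap: [5, 2, 4, -3, -3]
Extract 5: [4, 2, -3, -3, 5]
Extract 4: [2, -3, -3, 4, 5]
Extract 2: [-3, -3, 2, 4, 5]
Extract -3: [-3, -3, 2, 4, 5]


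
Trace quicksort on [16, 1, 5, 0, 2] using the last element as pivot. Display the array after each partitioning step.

Partition 1: pivot=2 at index 2 -> [1, 0, 2, 16, 5]
Partition 2: pivot=0 at index 0 -> [0, 1, 2, 16, 5]
Partition 3: pivot=5 at index 3 -> [0, 1, 2, 5, 16]


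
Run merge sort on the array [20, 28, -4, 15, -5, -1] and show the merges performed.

Divide and conquer:
  Merge [28] + [-4] -> [-4, 28]
  Merge [20] + [-4, 28] -> [-4, 20, 28]
  Merge [-5] + [-1] -> [-5, -1]
  Merge [15] + [-5, -1] -> [-5, -1, 15]
  Merge [-4, 20, 28] + [-5, -1, 15] -> [-5, -4, -1, 15, 20, 28]


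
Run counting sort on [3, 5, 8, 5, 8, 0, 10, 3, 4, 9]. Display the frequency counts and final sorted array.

Count array: [1, 0, 0, 2, 1, 2, 0, 0, 2, 1, 1]
(count[i] = number of elements equal to i)
Cumulative count: [1, 1, 1, 3, 4, 6, 6, 6, 8, 9, 10]
Sorted: [0, 3, 3, 4, 5, 5, 8, 8, 9, 10]


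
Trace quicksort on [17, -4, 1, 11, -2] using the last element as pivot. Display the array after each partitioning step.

Partition 1: pivot=-2 at index 1 -> [-4, -2, 1, 11, 17]
Partition 2: pivot=17 at index 4 -> [-4, -2, 1, 11, 17]
Partition 3: pivot=11 at index 3 -> [-4, -2, 1, 11, 17]


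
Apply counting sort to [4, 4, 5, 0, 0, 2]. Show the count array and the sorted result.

Count array: [2, 0, 1, 0, 2, 1]
(count[i] = number of elements equal to i)
Cumulative count: [2, 2, 3, 3, 5, 6]
Sorted: [0, 0, 2, 4, 4, 5]


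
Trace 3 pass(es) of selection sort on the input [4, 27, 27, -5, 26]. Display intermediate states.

Pass 1: Select minimum -5 at index 3, swap -> [-5, 27, 27, 4, 26]
Pass 2: Select minimum 4 at index 3, swap -> [-5, 4, 27, 27, 26]
Pass 3: Select minimum 26 at index 4, swap -> [-5, 4, 26, 27, 27]


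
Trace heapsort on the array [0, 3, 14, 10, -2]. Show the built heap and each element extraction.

Build heap: [14, 10, 0, 3, -2]
Extract 14: [10, 3, 0, -2, 14]
Extract 10: [3, -2, 0, 10, 14]
Extract 3: [0, -2, 3, 10, 14]
Extract 0: [-2, 0, 3, 10, 14]


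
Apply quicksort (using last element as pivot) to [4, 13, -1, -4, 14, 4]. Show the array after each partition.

Partition 1: pivot=4 at index 3 -> [4, -1, -4, 4, 14, 13]
Partition 2: pivot=-4 at index 0 -> [-4, -1, 4, 4, 14, 13]
Partition 3: pivot=4 at index 2 -> [-4, -1, 4, 4, 14, 13]
Partition 4: pivot=13 at index 4 -> [-4, -1, 4, 4, 13, 14]


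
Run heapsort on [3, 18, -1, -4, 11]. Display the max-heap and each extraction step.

Build heap: [18, 11, -1, -4, 3]
Extract 18: [11, 3, -1, -4, 18]
Extract 11: [3, -4, -1, 11, 18]
Extract 3: [-1, -4, 3, 11, 18]
Extract -1: [-4, -1, 3, 11, 18]


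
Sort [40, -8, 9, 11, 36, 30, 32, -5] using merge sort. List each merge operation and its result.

Divide and conquer:
  Merge [40] + [-8] -> [-8, 40]
  Merge [9] + [11] -> [9, 11]
  Merge [-8, 40] + [9, 11] -> [-8, 9, 11, 40]
  Merge [36] + [30] -> [30, 36]
  Merge [32] + [-5] -> [-5, 32]
  Merge [30, 36] + [-5, 32] -> [-5, 30, 32, 36]
  Merge [-8, 9, 11, 40] + [-5, 30, 32, 36] -> [-8, -5, 9, 11, 30, 32, 36, 40]


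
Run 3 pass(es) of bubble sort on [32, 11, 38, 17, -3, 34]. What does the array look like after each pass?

After pass 1: [11, 32, 17, -3, 34, 38] (4 swaps)
After pass 2: [11, 17, -3, 32, 34, 38] (2 swaps)
After pass 3: [11, -3, 17, 32, 34, 38] (1 swaps)
Total swaps: 7


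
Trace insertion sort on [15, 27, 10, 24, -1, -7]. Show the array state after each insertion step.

First element 15 is already 'sorted'
Insert 27: shifted 0 elements -> [15, 27, 10, 24, -1, -7]
Insert 10: shifted 2 elements -> [10, 15, 27, 24, -1, -7]
Insert 24: shifted 1 elements -> [10, 15, 24, 27, -1, -7]
Insert -1: shifted 4 elements -> [-1, 10, 15, 24, 27, -7]
Insert -7: shifted 5 elements -> [-7, -1, 10, 15, 24, 27]


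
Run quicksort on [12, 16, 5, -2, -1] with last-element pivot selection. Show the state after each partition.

Partition 1: pivot=-1 at index 1 -> [-2, -1, 5, 12, 16]
Partition 2: pivot=16 at index 4 -> [-2, -1, 5, 12, 16]
Partition 3: pivot=12 at index 3 -> [-2, -1, 5, 12, 16]


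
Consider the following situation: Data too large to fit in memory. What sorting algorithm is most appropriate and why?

Best choice: External merge sort
Reason: Minimizes disk I/O by sequential reads/writes


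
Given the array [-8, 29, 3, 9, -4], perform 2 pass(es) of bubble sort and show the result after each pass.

After pass 1: [-8, 3, 9, -4, 29] (3 swaps)
After pass 2: [-8, 3, -4, 9, 29] (1 swaps)
Total swaps: 4


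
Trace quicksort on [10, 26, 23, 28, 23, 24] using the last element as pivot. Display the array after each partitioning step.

Partition 1: pivot=24 at index 3 -> [10, 23, 23, 24, 26, 28]
Partition 2: pivot=23 at index 2 -> [10, 23, 23, 24, 26, 28]
Partition 3: pivot=23 at index 1 -> [10, 23, 23, 24, 26, 28]
Partition 4: pivot=28 at index 5 -> [10, 23, 23, 24, 26, 28]


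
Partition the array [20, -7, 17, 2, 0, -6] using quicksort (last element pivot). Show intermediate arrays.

Partition 1: pivot=-6 at index 1 -> [-7, -6, 17, 2, 0, 20]
Partition 2: pivot=20 at index 5 -> [-7, -6, 17, 2, 0, 20]
Partition 3: pivot=0 at index 2 -> [-7, -6, 0, 2, 17, 20]
Partition 4: pivot=17 at index 4 -> [-7, -6, 0, 2, 17, 20]


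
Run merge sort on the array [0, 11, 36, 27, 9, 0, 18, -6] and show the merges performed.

Divide and conquer:
  Merge [0] + [11] -> [0, 11]
  Merge [36] + [27] -> [27, 36]
  Merge [0, 11] + [27, 36] -> [0, 11, 27, 36]
  Merge [9] + [0] -> [0, 9]
  Merge [18] + [-6] -> [-6, 18]
  Merge [0, 9] + [-6, 18] -> [-6, 0, 9, 18]
  Merge [0, 11, 27, 36] + [-6, 0, 9, 18] -> [-6, 0, 0, 9, 11, 18, 27, 36]


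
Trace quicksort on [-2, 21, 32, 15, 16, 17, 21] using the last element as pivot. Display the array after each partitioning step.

Partition 1: pivot=21 at index 5 -> [-2, 21, 15, 16, 17, 21, 32]
Partition 2: pivot=17 at index 3 -> [-2, 15, 16, 17, 21, 21, 32]
Partition 3: pivot=16 at index 2 -> [-2, 15, 16, 17, 21, 21, 32]
Partition 4: pivot=15 at index 1 -> [-2, 15, 16, 17, 21, 21, 32]


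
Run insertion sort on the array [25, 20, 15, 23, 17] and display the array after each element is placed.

First element 25 is already 'sorted'
Insert 20: shifted 1 elements -> [20, 25, 15, 23, 17]
Insert 15: shifted 2 elements -> [15, 20, 25, 23, 17]
Insert 23: shifted 1 elements -> [15, 20, 23, 25, 17]
Insert 17: shifted 3 elements -> [15, 17, 20, 23, 25]


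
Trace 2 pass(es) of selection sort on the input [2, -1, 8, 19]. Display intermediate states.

Pass 1: Select minimum -1 at index 1, swap -> [-1, 2, 8, 19]
Pass 2: Select minimum 2 at index 1, swap -> [-1, 2, 8, 19]


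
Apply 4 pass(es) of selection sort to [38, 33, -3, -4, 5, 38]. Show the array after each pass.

Pass 1: Select minimum -4 at index 3, swap -> [-4, 33, -3, 38, 5, 38]
Pass 2: Select minimum -3 at index 2, swap -> [-4, -3, 33, 38, 5, 38]
Pass 3: Select minimum 5 at index 4, swap -> [-4, -3, 5, 38, 33, 38]
Pass 4: Select minimum 33 at index 4, swap -> [-4, -3, 5, 33, 38, 38]


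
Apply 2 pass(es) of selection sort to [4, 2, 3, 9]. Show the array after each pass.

Pass 1: Select minimum 2 at index 1, swap -> [2, 4, 3, 9]
Pass 2: Select minimum 3 at index 2, swap -> [2, 3, 4, 9]


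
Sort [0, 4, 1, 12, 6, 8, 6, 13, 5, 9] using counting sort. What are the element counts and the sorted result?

Count array: [1, 1, 0, 0, 1, 1, 2, 0, 1, 1, 0, 0, 1, 1]
(count[i] = number of elements equal to i)
Cumulative count: [1, 2, 2, 2, 3, 4, 6, 6, 7, 8, 8, 8, 9, 10]
Sorted: [0, 1, 4, 5, 6, 6, 8, 9, 12, 13]


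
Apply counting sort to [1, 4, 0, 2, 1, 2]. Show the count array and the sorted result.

Count array: [1, 2, 2, 0, 1]
(count[i] = number of elements equal to i)
Cumulative count: [1, 3, 5, 5, 6]
Sorted: [0, 1, 1, 2, 2, 4]


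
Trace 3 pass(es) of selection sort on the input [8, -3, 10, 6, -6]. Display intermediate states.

Pass 1: Select minimum -6 at index 4, swap -> [-6, -3, 10, 6, 8]
Pass 2: Select minimum -3 at index 1, swap -> [-6, -3, 10, 6, 8]
Pass 3: Select minimum 6 at index 3, swap -> [-6, -3, 6, 10, 8]


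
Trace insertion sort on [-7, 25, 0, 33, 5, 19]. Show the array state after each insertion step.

First element -7 is already 'sorted'
Insert 25: shifted 0 elements -> [-7, 25, 0, 33, 5, 19]
Insert 0: shifted 1 elements -> [-7, 0, 25, 33, 5, 19]
Insert 33: shifted 0 elements -> [-7, 0, 25, 33, 5, 19]
Insert 5: shifted 2 elements -> [-7, 0, 5, 25, 33, 19]
Insert 19: shifted 2 elements -> [-7, 0, 5, 19, 25, 33]


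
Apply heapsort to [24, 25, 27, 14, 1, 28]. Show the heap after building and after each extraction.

Build heap: [28, 25, 27, 14, 1, 24]
Extract 28: [27, 25, 24, 14, 1, 28]
Extract 27: [25, 14, 24, 1, 27, 28]
Extract 25: [24, 14, 1, 25, 27, 28]
Extract 24: [14, 1, 24, 25, 27, 28]
Extract 14: [1, 14, 24, 25, 27, 28]


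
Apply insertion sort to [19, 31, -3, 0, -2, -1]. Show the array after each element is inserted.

First element 19 is already 'sorted'
Insert 31: shifted 0 elements -> [19, 31, -3, 0, -2, -1]
Insert -3: shifted 2 elements -> [-3, 19, 31, 0, -2, -1]
Insert 0: shifted 2 elements -> [-3, 0, 19, 31, -2, -1]
Insert -2: shifted 3 elements -> [-3, -2, 0, 19, 31, -1]
Insert -1: shifted 3 elements -> [-3, -2, -1, 0, 19, 31]


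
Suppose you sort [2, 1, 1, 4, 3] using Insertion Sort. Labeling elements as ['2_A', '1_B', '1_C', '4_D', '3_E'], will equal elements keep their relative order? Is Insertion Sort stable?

Trace Insertion Sort on the labeled array (the key is the number; the letter only tracks identity):
  Insert 1_B at index 0: [1_B, 2_A, 1_C, 4_D, 3_E]
  Insert 1_C at index 1: [1_B, 1_C, 2_A, 4_D, 3_E]
  Insert 4_D at index 3: [1_B, 1_C, 2_A, 4_D, 3_E]
  Insert 3_E at index 3: [1_B, 1_C, 2_A, 3_E, 4_D]
Final order: [1_B, 1_C, 2_A, 3_E, 4_D]
Equal keys:
  value 1: originally 1_B, 1_C; after sorting 1_B, 1_C -> order preserved
All equal keys kept their original relative order. Insertion Sort is stable: elements are shifted only while they are strictly greater than the key, so a key is inserted after any equal elements already placed.
Answer: Stable


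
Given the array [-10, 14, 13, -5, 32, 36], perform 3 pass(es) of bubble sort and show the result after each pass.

After pass 1: [-10, 13, -5, 14, 32, 36] (2 swaps)
After pass 2: [-10, -5, 13, 14, 32, 36] (1 swaps)
After pass 3: [-10, -5, 13, 14, 32, 36] (0 swaps)
Total swaps: 3


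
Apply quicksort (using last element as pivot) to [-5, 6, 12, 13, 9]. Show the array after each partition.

Partition 1: pivot=9 at index 2 -> [-5, 6, 9, 13, 12]
Partition 2: pivot=6 at index 1 -> [-5, 6, 9, 13, 12]
Partition 3: pivot=12 at index 3 -> [-5, 6, 9, 12, 13]


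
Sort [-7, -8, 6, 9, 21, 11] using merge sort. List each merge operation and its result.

Divide and conquer:
  Merge [-8] + [6] -> [-8, 6]
  Merge [-7] + [-8, 6] -> [-8, -7, 6]
  Merge [21] + [11] -> [11, 21]
  Merge [9] + [11, 21] -> [9, 11, 21]
  Merge [-8, -7, 6] + [9, 11, 21] -> [-8, -7, 6, 9, 11, 21]


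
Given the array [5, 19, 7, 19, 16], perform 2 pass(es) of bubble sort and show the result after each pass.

After pass 1: [5, 7, 19, 16, 19] (2 swaps)
After pass 2: [5, 7, 16, 19, 19] (1 swaps)
Total swaps: 3


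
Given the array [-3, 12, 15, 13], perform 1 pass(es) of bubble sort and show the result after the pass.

After pass 1: [-3, 12, 13, 15] (1 swaps)
Total swaps: 1


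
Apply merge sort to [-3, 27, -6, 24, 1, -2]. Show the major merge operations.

Divide and conquer:
  Merge [27] + [-6] -> [-6, 27]
  Merge [-3] + [-6, 27] -> [-6, -3, 27]
  Merge [1] + [-2] -> [-2, 1]
  Merge [24] + [-2, 1] -> [-2, 1, 24]
  Merge [-6, -3, 27] + [-2, 1, 24] -> [-6, -3, -2, 1, 24, 27]


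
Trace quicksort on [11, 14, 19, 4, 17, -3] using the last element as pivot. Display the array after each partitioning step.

Partition 1: pivot=-3 at index 0 -> [-3, 14, 19, 4, 17, 11]
Partition 2: pivot=11 at index 2 -> [-3, 4, 11, 14, 17, 19]
Partition 3: pivot=19 at index 5 -> [-3, 4, 11, 14, 17, 19]
Partition 4: pivot=17 at index 4 -> [-3, 4, 11, 14, 17, 19]


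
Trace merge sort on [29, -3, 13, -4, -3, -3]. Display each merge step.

Divide and conquer:
  Merge [-3] + [13] -> [-3, 13]
  Merge [29] + [-3, 13] -> [-3, 13, 29]
  Merge [-3] + [-3] -> [-3, -3]
  Merge [-4] + [-3, -3] -> [-4, -3, -3]
  Merge [-3, 13, 29] + [-4, -3, -3] -> [-4, -3, -3, -3, 13, 29]


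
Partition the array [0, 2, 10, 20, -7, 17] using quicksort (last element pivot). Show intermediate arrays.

Partition 1: pivot=17 at index 4 -> [0, 2, 10, -7, 17, 20]
Partition 2: pivot=-7 at index 0 -> [-7, 2, 10, 0, 17, 20]
Partition 3: pivot=0 at index 1 -> [-7, 0, 10, 2, 17, 20]
Partition 4: pivot=2 at index 2 -> [-7, 0, 2, 10, 17, 20]


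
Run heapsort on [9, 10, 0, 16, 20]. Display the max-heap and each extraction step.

Build heap: [20, 16, 0, 9, 10]
Extract 20: [16, 10, 0, 9, 20]
Extract 16: [10, 9, 0, 16, 20]
Extract 10: [9, 0, 10, 16, 20]
Extract 9: [0, 9, 10, 16, 20]


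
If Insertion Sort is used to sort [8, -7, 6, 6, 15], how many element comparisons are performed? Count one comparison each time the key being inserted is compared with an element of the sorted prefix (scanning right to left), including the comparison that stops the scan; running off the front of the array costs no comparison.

Insert -7: 8 > -7 (shift), reached front = 1 comparison(s) -> [-7, 8, 6, 6, 15]
Insert 6: 8 > 6 (shift), -7 <= 6 (stop) = 2 comparison(s) -> [-7, 6, 8, 6, 15]
Insert 6: 8 > 6 (shift), 6 <= 6 (stop) = 2 comparison(s) -> [-7, 6, 6, 8, 15]
Insert 15: 8 <= 15 (stop) = 1 comparison(s) -> [-7, 6, 6, 8, 15]
Total comparisons: 1 + 2 + 2 + 1 = 6


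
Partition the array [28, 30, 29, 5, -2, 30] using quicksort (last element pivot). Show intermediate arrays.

Partition 1: pivot=30 at index 5 -> [28, 30, 29, 5, -2, 30]
Partition 2: pivot=-2 at index 0 -> [-2, 30, 29, 5, 28, 30]
Partition 3: pivot=28 at index 2 -> [-2, 5, 28, 30, 29, 30]
Partition 4: pivot=29 at index 3 -> [-2, 5, 28, 29, 30, 30]


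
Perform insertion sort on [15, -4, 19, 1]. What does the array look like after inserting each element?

First element 15 is already 'sorted'
Insert -4: shifted 1 elements -> [-4, 15, 19, 1]
Insert 19: shifted 0 elements -> [-4, 15, 19, 1]
Insert 1: shifted 2 elements -> [-4, 1, 15, 19]


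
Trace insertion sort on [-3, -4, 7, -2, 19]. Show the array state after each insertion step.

First element -3 is already 'sorted'
Insert -4: shifted 1 elements -> [-4, -3, 7, -2, 19]
Insert 7: shifted 0 elements -> [-4, -3, 7, -2, 19]
Insert -2: shifted 1 elements -> [-4, -3, -2, 7, 19]
Insert 19: shifted 0 elements -> [-4, -3, -2, 7, 19]


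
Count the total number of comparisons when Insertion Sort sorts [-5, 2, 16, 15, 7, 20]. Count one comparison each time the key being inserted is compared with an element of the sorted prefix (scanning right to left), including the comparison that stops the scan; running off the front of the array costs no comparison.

Insert 2: -5 <= 2 (stop) = 1 comparison(s) -> [-5, 2, 16, 15, 7, 20]
Insert 16: 2 <= 16 (stop) = 1 comparison(s) -> [-5, 2, 16, 15, 7, 20]
Insert 15: 16 > 15 (shift), 2 <= 15 (stop) = 2 comparison(s) -> [-5, 2, 15, 16, 7, 20]
Insert 7: 16 > 7 (shift), 15 > 7 (shift), 2 <= 7 (stop) = 3 comparison(s) -> [-5, 2, 7, 15, 16, 20]
Insert 20: 16 <= 20 (stop) = 1 comparison(s) -> [-5, 2, 7, 15, 16, 20]
Total comparisons: 1 + 1 + 2 + 3 + 1 = 8


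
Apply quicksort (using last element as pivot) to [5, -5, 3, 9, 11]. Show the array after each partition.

Partition 1: pivot=11 at index 4 -> [5, -5, 3, 9, 11]
Partition 2: pivot=9 at index 3 -> [5, -5, 3, 9, 11]
Partition 3: pivot=3 at index 1 -> [-5, 3, 5, 9, 11]


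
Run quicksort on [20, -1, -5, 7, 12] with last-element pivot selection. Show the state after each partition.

Partition 1: pivot=12 at index 3 -> [-1, -5, 7, 12, 20]
Partition 2: pivot=7 at index 2 -> [-1, -5, 7, 12, 20]
Partition 3: pivot=-5 at index 0 -> [-5, -1, 7, 12, 20]


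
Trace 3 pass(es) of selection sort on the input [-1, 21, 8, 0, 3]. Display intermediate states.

Pass 1: Select minimum -1 at index 0, swap -> [-1, 21, 8, 0, 3]
Pass 2: Select minimum 0 at index 3, swap -> [-1, 0, 8, 21, 3]
Pass 3: Select minimum 3 at index 4, swap -> [-1, 0, 3, 21, 8]


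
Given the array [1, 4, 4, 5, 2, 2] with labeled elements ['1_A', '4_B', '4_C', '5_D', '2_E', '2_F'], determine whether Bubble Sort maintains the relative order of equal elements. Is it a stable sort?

Trace Bubble Sort on the labeled array (the key is the number; the letter only tracks identity):
  After pass 1: [1_A, 4_B, 4_C, 2_E, 2_F, 5_D]
  After pass 2: [1_A, 4_B, 2_E, 2_F, 4_C, 5_D]
  After pass 3: [1_A, 2_E, 2_F, 4_B, 4_C, 5_D]
  After pass 4: [1_A, 2_E, 2_F, 4_B, 4_C, 5_D] (no swaps, done)
Final order: [1_A, 2_E, 2_F, 4_B, 4_C, 5_D]
Equal keys:
  value 2: originally 2_E, 2_F; after sorting 2_E, 2_F -> order preserved
  value 4: originally 4_B, 4_C; after sorting 4_B, 4_C -> order preserved
All equal keys kept their original relative order. Bubble Sort is stable: it only swaps adjacent elements when the left one is strictly greater, so equal keys never move past each other.
Answer: Stable


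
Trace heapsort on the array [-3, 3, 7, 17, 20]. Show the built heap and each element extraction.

Build heap: [20, 17, 7, -3, 3]
Extract 20: [17, 3, 7, -3, 20]
Extract 17: [7, 3, -3, 17, 20]
Extract 7: [3, -3, 7, 17, 20]
Extract 3: [-3, 3, 7, 17, 20]


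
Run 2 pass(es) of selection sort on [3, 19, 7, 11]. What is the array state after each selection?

Pass 1: Select minimum 3 at index 0, swap -> [3, 19, 7, 11]
Pass 2: Select minimum 7 at index 2, swap -> [3, 7, 19, 11]


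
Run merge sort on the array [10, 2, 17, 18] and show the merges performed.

Divide and conquer:
  Merge [10] + [2] -> [2, 10]
  Merge [17] + [18] -> [17, 18]
  Merge [2, 10] + [17, 18] -> [2, 10, 17, 18]


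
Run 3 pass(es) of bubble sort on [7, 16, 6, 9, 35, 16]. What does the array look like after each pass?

After pass 1: [7, 6, 9, 16, 16, 35] (3 swaps)
After pass 2: [6, 7, 9, 16, 16, 35] (1 swaps)
After pass 3: [6, 7, 9, 16, 16, 35] (0 swaps)
Total swaps: 4


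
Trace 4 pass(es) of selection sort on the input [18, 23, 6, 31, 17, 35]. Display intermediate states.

Pass 1: Select minimum 6 at index 2, swap -> [6, 23, 18, 31, 17, 35]
Pass 2: Select minimum 17 at index 4, swap -> [6, 17, 18, 31, 23, 35]
Pass 3: Select minimum 18 at index 2, swap -> [6, 17, 18, 31, 23, 35]
Pass 4: Select minimum 23 at index 4, swap -> [6, 17, 18, 23, 31, 35]


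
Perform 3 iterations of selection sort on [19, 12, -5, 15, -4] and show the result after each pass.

Pass 1: Select minimum -5 at index 2, swap -> [-5, 12, 19, 15, -4]
Pass 2: Select minimum -4 at index 4, swap -> [-5, -4, 19, 15, 12]
Pass 3: Select minimum 12 at index 4, swap -> [-5, -4, 12, 15, 19]


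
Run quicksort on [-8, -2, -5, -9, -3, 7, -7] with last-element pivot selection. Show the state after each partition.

Partition 1: pivot=-7 at index 2 -> [-8, -9, -7, -2, -3, 7, -5]
Partition 2: pivot=-9 at index 0 -> [-9, -8, -7, -2, -3, 7, -5]
Partition 3: pivot=-5 at index 3 -> [-9, -8, -7, -5, -3, 7, -2]
Partition 4: pivot=-2 at index 5 -> [-9, -8, -7, -5, -3, -2, 7]


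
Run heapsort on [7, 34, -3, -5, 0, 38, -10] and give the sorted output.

Build heap: [38, 34, 7, -5, 0, -3, -10]
Extract 38: [34, 0, 7, -5, -10, -3, 38]
Extract 34: [7, 0, -3, -5, -10, 34, 38]
Extract 7: [0, -5, -3, -10, 7, 34, 38]
Extract 0: [-3, -5, -10, 0, 7, 34, 38]
Extract -3: [-5, -10, -3, 0, 7, 34, 38]
Extract -5: [-10, -5, -3, 0, 7, 34, 38]


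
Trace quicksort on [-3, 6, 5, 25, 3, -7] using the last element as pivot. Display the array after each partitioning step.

Partition 1: pivot=-7 at index 0 -> [-7, 6, 5, 25, 3, -3]
Partition 2: pivot=-3 at index 1 -> [-7, -3, 5, 25, 3, 6]
Partition 3: pivot=6 at index 4 -> [-7, -3, 5, 3, 6, 25]
Partition 4: pivot=3 at index 2 -> [-7, -3, 3, 5, 6, 25]


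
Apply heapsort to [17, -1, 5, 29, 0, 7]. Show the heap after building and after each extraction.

Build heap: [29, 17, 7, -1, 0, 5]
Extract 29: [17, 5, 7, -1, 0, 29]
Extract 17: [7, 5, 0, -1, 17, 29]
Extract 7: [5, -1, 0, 7, 17, 29]
Extract 5: [0, -1, 5, 7, 17, 29]
Extract 0: [-1, 0, 5, 7, 17, 29]


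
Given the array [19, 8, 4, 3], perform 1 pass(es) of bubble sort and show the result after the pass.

After pass 1: [8, 4, 3, 19] (3 swaps)
Total swaps: 3


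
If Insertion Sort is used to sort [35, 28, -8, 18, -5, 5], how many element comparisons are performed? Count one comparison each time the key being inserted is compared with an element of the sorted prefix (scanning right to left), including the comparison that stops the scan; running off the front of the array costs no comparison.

Insert 28: 35 > 28 (shift), reached front = 1 comparison(s) -> [28, 35, -8, 18, -5, 5]
Insert -8: 35 > -8 (shift), 28 > -8 (shift), reached front = 2 comparison(s) -> [-8, 28, 35, 18, -5, 5]
Insert 18: 35 > 18 (shift), 28 > 18 (shift), -8 <= 18 (stop) = 3 comparison(s) -> [-8, 18, 28, 35, -5, 5]
Insert -5: 35 > -5 (shift), 28 > -5 (shift), 18 > -5 (shift), -8 <= -5 (stop) = 4 comparison(s) -> [-8, -5, 18, 28, 35, 5]
Insert 5: 35 > 5 (shift), 28 > 5 (shift), 18 > 5 (shift), -5 <= 5 (stop) = 4 comparison(s) -> [-8, -5, 5, 18, 28, 35]
Total comparisons: 1 + 2 + 3 + 4 + 4 = 14


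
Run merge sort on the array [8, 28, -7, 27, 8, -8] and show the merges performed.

Divide and conquer:
  Merge [28] + [-7] -> [-7, 28]
  Merge [8] + [-7, 28] -> [-7, 8, 28]
  Merge [8] + [-8] -> [-8, 8]
  Merge [27] + [-8, 8] -> [-8, 8, 27]
  Merge [-7, 8, 28] + [-8, 8, 27] -> [-8, -7, 8, 8, 27, 28]


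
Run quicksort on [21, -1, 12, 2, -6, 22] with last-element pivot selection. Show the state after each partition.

Partition 1: pivot=22 at index 5 -> [21, -1, 12, 2, -6, 22]
Partition 2: pivot=-6 at index 0 -> [-6, -1, 12, 2, 21, 22]
Partition 3: pivot=21 at index 4 -> [-6, -1, 12, 2, 21, 22]
Partition 4: pivot=2 at index 2 -> [-6, -1, 2, 12, 21, 22]


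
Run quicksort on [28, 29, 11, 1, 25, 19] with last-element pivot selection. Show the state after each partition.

Partition 1: pivot=19 at index 2 -> [11, 1, 19, 29, 25, 28]
Partition 2: pivot=1 at index 0 -> [1, 11, 19, 29, 25, 28]
Partition 3: pivot=28 at index 4 -> [1, 11, 19, 25, 28, 29]


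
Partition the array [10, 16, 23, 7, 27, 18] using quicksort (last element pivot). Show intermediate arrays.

Partition 1: pivot=18 at index 3 -> [10, 16, 7, 18, 27, 23]
Partition 2: pivot=7 at index 0 -> [7, 16, 10, 18, 27, 23]
Partition 3: pivot=10 at index 1 -> [7, 10, 16, 18, 27, 23]
Partition 4: pivot=23 at index 4 -> [7, 10, 16, 18, 23, 27]


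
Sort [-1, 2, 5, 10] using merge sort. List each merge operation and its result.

Divide and conquer:
  Merge [-1] + [2] -> [-1, 2]
  Merge [5] + [10] -> [5, 10]
  Merge [-1, 2] + [5, 10] -> [-1, 2, 5, 10]


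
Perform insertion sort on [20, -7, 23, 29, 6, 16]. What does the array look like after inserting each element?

First element 20 is already 'sorted'
Insert -7: shifted 1 elements -> [-7, 20, 23, 29, 6, 16]
Insert 23: shifted 0 elements -> [-7, 20, 23, 29, 6, 16]
Insert 29: shifted 0 elements -> [-7, 20, 23, 29, 6, 16]
Insert 6: shifted 3 elements -> [-7, 6, 20, 23, 29, 16]
Insert 16: shifted 3 elements -> [-7, 6, 16, 20, 23, 29]


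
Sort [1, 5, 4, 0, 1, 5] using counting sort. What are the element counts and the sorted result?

Count array: [1, 2, 0, 0, 1, 2]
(count[i] = number of elements equal to i)
Cumulative count: [1, 3, 3, 3, 4, 6]
Sorted: [0, 1, 1, 4, 5, 5]


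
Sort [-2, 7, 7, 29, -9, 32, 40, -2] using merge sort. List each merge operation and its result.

Divide and conquer:
  Merge [-2] + [7] -> [-2, 7]
  Merge [7] + [29] -> [7, 29]
  Merge [-2, 7] + [7, 29] -> [-2, 7, 7, 29]
  Merge [-9] + [32] -> [-9, 32]
  Merge [40] + [-2] -> [-2, 40]
  Merge [-9, 32] + [-2, 40] -> [-9, -2, 32, 40]
  Merge [-2, 7, 7, 29] + [-9, -2, 32, 40] -> [-9, -2, -2, 7, 7, 29, 32, 40]


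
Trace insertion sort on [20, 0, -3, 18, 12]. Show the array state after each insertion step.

First element 20 is already 'sorted'
Insert 0: shifted 1 elements -> [0, 20, -3, 18, 12]
Insert -3: shifted 2 elements -> [-3, 0, 20, 18, 12]
Insert 18: shifted 1 elements -> [-3, 0, 18, 20, 12]
Insert 12: shifted 2 elements -> [-3, 0, 12, 18, 20]


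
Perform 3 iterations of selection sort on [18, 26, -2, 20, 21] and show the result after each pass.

Pass 1: Select minimum -2 at index 2, swap -> [-2, 26, 18, 20, 21]
Pass 2: Select minimum 18 at index 2, swap -> [-2, 18, 26, 20, 21]
Pass 3: Select minimum 20 at index 3, swap -> [-2, 18, 20, 26, 21]


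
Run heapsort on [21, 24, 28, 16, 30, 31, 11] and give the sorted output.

Build heap: [31, 30, 28, 16, 24, 21, 11]
Extract 31: [30, 24, 28, 16, 11, 21, 31]
Extract 30: [28, 24, 21, 16, 11, 30, 31]
Extract 28: [24, 16, 21, 11, 28, 30, 31]
Extract 24: [21, 16, 11, 24, 28, 30, 31]
Extract 21: [16, 11, 21, 24, 28, 30, 31]
Extract 16: [11, 16, 21, 24, 28, 30, 31]


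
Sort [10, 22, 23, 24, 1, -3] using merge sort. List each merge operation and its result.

Divide and conquer:
  Merge [22] + [23] -> [22, 23]
  Merge [10] + [22, 23] -> [10, 22, 23]
  Merge [1] + [-3] -> [-3, 1]
  Merge [24] + [-3, 1] -> [-3, 1, 24]
  Merge [10, 22, 23] + [-3, 1, 24] -> [-3, 1, 10, 22, 23, 24]


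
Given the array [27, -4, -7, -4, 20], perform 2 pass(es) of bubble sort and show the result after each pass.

After pass 1: [-4, -7, -4, 20, 27] (4 swaps)
After pass 2: [-7, -4, -4, 20, 27] (1 swaps)
Total swaps: 5


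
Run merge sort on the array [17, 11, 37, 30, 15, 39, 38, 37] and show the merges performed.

Divide and conquer:
  Merge [17] + [11] -> [11, 17]
  Merge [37] + [30] -> [30, 37]
  Merge [11, 17] + [30, 37] -> [11, 17, 30, 37]
  Merge [15] + [39] -> [15, 39]
  Merge [38] + [37] -> [37, 38]
  Merge [15, 39] + [37, 38] -> [15, 37, 38, 39]
  Merge [11, 17, 30, 37] + [15, 37, 38, 39] -> [11, 15, 17, 30, 37, 37, 38, 39]


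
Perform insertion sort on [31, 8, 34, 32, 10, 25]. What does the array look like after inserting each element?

First element 31 is already 'sorted'
Insert 8: shifted 1 elements -> [8, 31, 34, 32, 10, 25]
Insert 34: shifted 0 elements -> [8, 31, 34, 32, 10, 25]
Insert 32: shifted 1 elements -> [8, 31, 32, 34, 10, 25]
Insert 10: shifted 3 elements -> [8, 10, 31, 32, 34, 25]
Insert 25: shifted 3 elements -> [8, 10, 25, 31, 32, 34]


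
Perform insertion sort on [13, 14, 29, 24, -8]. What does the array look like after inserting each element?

First element 13 is already 'sorted'
Insert 14: shifted 0 elements -> [13, 14, 29, 24, -8]
Insert 29: shifted 0 elements -> [13, 14, 29, 24, -8]
Insert 24: shifted 1 elements -> [13, 14, 24, 29, -8]
Insert -8: shifted 4 elements -> [-8, 13, 14, 24, 29]


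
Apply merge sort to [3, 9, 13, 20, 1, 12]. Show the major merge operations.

Divide and conquer:
  Merge [9] + [13] -> [9, 13]
  Merge [3] + [9, 13] -> [3, 9, 13]
  Merge [1] + [12] -> [1, 12]
  Merge [20] + [1, 12] -> [1, 12, 20]
  Merge [3, 9, 13] + [1, 12, 20] -> [1, 3, 9, 12, 13, 20]


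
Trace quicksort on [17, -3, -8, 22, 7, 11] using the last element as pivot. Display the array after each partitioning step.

Partition 1: pivot=11 at index 3 -> [-3, -8, 7, 11, 17, 22]
Partition 2: pivot=7 at index 2 -> [-3, -8, 7, 11, 17, 22]
Partition 3: pivot=-8 at index 0 -> [-8, -3, 7, 11, 17, 22]
Partition 4: pivot=22 at index 5 -> [-8, -3, 7, 11, 17, 22]


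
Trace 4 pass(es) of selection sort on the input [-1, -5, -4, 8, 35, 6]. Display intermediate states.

Pass 1: Select minimum -5 at index 1, swap -> [-5, -1, -4, 8, 35, 6]
Pass 2: Select minimum -4 at index 2, swap -> [-5, -4, -1, 8, 35, 6]
Pass 3: Select minimum -1 at index 2, swap -> [-5, -4, -1, 8, 35, 6]
Pass 4: Select minimum 6 at index 5, swap -> [-5, -4, -1, 6, 35, 8]


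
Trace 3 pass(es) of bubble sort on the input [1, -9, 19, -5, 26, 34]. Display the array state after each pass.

After pass 1: [-9, 1, -5, 19, 26, 34] (2 swaps)
After pass 2: [-9, -5, 1, 19, 26, 34] (1 swaps)
After pass 3: [-9, -5, 1, 19, 26, 34] (0 swaps)
Total swaps: 3


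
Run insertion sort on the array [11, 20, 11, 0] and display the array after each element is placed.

First element 11 is already 'sorted'
Insert 20: shifted 0 elements -> [11, 20, 11, 0]
Insert 11: shifted 1 elements -> [11, 11, 20, 0]
Insert 0: shifted 3 elements -> [0, 11, 11, 20]


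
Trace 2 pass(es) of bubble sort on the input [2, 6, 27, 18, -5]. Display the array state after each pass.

After pass 1: [2, 6, 18, -5, 27] (2 swaps)
After pass 2: [2, 6, -5, 18, 27] (1 swaps)
Total swaps: 3


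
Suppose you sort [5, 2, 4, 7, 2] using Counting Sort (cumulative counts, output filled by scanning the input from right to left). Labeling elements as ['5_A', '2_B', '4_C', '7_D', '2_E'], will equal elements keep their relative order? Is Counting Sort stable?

Trace Counting Sort on the labeled array (the key is the number; the letter only tracks identity):
  Counts for values 0..7: [0, 0, 2, 0, 1, 1, 0, 1]
  Cumulative counts: [0, 0, 2, 2, 3, 4, 4, 5]
  Scan right to left: place 2_E at output index 1
  Scan right to left: place 7_D at output index 4
  Scan right to left: place 4_C at output index 2
  Scan right to left: place 2_B at output index 0
  Scan right to left: place 5_A at output index 3
  Output: [2_B, 2_E, 4_C, 5_A, 7_D]
Equal keys:
  value 2: originally 2_B, 2_E; after sorting 2_B, 2_E -> order preserved
All equal keys kept their original relative order. Counting Sort is stable: scanning the input right to left with decreasing cumulative counts places later duplicates at later output positions.
Answer: Stable
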